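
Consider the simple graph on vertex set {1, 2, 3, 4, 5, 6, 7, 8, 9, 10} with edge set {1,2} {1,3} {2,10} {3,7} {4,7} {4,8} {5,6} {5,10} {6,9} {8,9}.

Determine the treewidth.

A width-2 tree decomposition is:
Bags: B1 = {1, 3, 7}  B2 = {1, 2, 7}  B3 = {2, 7, 10}  B4 = {5, 7, 10}  B5 = {5, 6, 7}  B6 = {6, 7, 9}  B7 = {7, 8, 9}  B8 = {4, 7, 8}
Tree: B1–B2, B2–B3, B3–B4, B4–B5, B5–B6, B6–B7, B7–B8
The largest bag has 3 vertices, giving width 2; this decomposition certifies tw(G) ≤ 2. The edges 7–3–1–2–10–5–6–9–8–4–7 form a cycle, so G is not a tree and its treewidth is at least 2. Therefore the treewidth is 2.

2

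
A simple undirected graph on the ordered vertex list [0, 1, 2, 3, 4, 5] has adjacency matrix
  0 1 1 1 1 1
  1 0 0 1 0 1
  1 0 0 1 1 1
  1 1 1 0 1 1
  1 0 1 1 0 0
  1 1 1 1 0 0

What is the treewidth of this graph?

A width-3 tree decomposition is:
Bags: B1 = {0, 1, 3, 5}  B2 = {0, 2, 3, 5}  B3 = {0, 2, 3, 4}
Tree: B1–B2, B2–B3
Each bag holds 4 vertices, so the decomposition has width 3, which upper-bounds the treewidth. Conversely, {0, 1, 3, 5} is a clique of size 4, and the vertices of any clique must share a bag in every tree decomposition; so some bag has ≥ 4 vertices and tw(G) ≥ 3. Therefore the treewidth is 3.

3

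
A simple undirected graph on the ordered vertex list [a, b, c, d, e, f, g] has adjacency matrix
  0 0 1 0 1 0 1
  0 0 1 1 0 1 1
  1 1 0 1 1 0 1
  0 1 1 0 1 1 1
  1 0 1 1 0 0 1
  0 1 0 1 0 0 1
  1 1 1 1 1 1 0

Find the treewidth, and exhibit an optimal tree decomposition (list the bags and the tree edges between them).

Treewidth 3.
Bags: B1 = {c, d, e, g}  B2 = {a, c, e, g}  B3 = {b, c, d, g}  B4 = {b, d, f, g}
Tree: B1–B2, B1–B3, B3–B4

Every bag has size at most 4, so the width is 4 − 1 = 3 and tw(G) ≤ 3. Conversely, {c, d, e, g} is a clique of size 4, and the vertices of any clique must share a bag in every tree decomposition; so some bag has ≥ 4 vertices and tw(G) ≥ 3. Therefore the treewidth is 3.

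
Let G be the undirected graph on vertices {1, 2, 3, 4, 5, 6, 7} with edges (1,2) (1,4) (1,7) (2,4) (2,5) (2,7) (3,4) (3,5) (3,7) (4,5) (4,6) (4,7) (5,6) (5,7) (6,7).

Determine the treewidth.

3

A width-3 tree decomposition is:
Bags: B1 = {2, 4, 5, 7}  B2 = {4, 5, 6, 7}  B3 = {3, 4, 5, 7}  B4 = {1, 2, 4, 7}
Tree: B1–B2, B1–B3, B1–B4
Every bag has size at most 4, so the width is 4 − 1 = 3 and tw(G) ≤ 3. Conversely, {1, 2, 4, 7} is a clique of size 4, and the vertices of any clique must share a bag in every tree decomposition; so some bag has ≥ 4 vertices and tw(G) ≥ 3. Combining the bounds, tw(G) = 3.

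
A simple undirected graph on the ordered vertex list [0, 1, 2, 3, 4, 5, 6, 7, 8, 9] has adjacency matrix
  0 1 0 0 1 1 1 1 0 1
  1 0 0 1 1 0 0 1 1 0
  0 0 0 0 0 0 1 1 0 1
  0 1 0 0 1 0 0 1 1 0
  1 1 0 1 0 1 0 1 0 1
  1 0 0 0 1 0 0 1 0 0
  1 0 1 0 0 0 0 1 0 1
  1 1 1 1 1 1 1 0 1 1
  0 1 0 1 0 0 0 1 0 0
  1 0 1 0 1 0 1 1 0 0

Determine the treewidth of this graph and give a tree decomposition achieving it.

Each bag holds 4 vertices, so the decomposition has width 3, which upper-bounds the treewidth. Conversely, {0, 1, 4, 7} is a clique of size 4, and the vertices of any clique must share a bag in every tree decomposition; so some bag has ≥ 4 vertices and tw(G) ≥ 3. Combining the bounds, tw(G) = 3.

Treewidth 3.
One optimal decomposition is:
Bags: B1 = {0, 1, 4, 7}  B2 = {0, 4, 7, 9}  B3 = {0, 6, 7, 9}  B4 = {0, 4, 5, 7}  B5 = {2, 6, 7, 9}  B6 = {1, 3, 4, 7}  B7 = {1, 3, 7, 8}
Tree: B1–B2, B2–B3, B1–B4, B3–B5, B1–B6, B6–B7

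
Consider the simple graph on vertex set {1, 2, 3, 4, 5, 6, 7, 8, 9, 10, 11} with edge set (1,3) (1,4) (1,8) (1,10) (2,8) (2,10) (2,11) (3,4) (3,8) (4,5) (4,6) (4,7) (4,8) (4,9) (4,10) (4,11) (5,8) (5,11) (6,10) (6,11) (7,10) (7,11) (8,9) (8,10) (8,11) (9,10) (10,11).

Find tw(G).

3

A width-3 tree decomposition is:
Bags: B1 = {2, 8, 10, 11}  B2 = {4, 8, 10, 11}  B3 = {4, 8, 9, 10}  B4 = {4, 6, 10, 11}  B5 = {4, 7, 10, 11}  B6 = {1, 4, 8, 10}  B7 = {4, 5, 8, 11}  B8 = {1, 3, 4, 8}
Tree: B1–B2, B2–B3, B2–B4, B2–B5, B2–B6, B2–B7, B6–B8
Every bag has size at most 4, so the width is 4 − 1 = 3 and tw(G) ≤ 3. For the lower bound, the 4 vertices {2, 8, 10, 11} are pairwise adjacent, and any tree decomposition puts a clique entirely inside one bag — forcing width ≥ 3. Therefore the treewidth is 3.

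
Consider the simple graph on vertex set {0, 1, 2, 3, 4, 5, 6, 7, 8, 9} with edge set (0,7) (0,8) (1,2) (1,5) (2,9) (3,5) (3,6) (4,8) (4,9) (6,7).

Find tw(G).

2

A width-2 tree decomposition is:
Bags: B1 = {0, 6, 7}  B2 = {0, 6, 8}  B3 = {4, 6, 8}  B4 = {4, 6, 9}  B5 = {2, 6, 9}  B6 = {1, 2, 6}  B7 = {1, 5, 6}  B8 = {3, 5, 6}
Tree: B1–B2, B2–B3, B3–B4, B4–B5, B5–B6, B6–B7, B7–B8
The largest bag has 3 vertices, giving width 2; this decomposition certifies tw(G) ≤ 2. Since 6–7–0–8–4–9–2–1–5–3–6 is a cycle in G, G is not acyclic. Forests are exactly the graphs of treewidth ≤ 1, so tw(G) ≥ 2. The upper and lower bounds meet at 2, so that is the treewidth.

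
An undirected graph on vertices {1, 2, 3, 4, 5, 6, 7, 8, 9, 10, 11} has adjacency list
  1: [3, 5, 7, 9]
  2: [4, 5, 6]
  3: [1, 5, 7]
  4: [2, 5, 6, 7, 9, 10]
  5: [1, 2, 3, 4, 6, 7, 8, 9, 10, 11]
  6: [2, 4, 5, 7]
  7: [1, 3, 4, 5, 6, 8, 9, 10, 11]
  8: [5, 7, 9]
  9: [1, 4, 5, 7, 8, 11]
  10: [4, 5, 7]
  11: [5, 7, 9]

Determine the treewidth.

3

A width-3 tree decomposition is:
Bags: B1 = {1, 5, 7, 9}  B2 = {5, 7, 8, 9}  B3 = {4, 5, 7, 9}  B4 = {1, 3, 5, 7}  B5 = {4, 5, 7, 10}  B6 = {4, 5, 6, 7}  B7 = {2, 4, 5, 6}  B8 = {5, 7, 9, 11}
Tree: B1–B2, B1–B3, B1–B4, B3–B5, B5–B6, B6–B7, B1–B8
Each bag holds 4 vertices, so the decomposition has width 3, which upper-bounds the treewidth. For the lower bound, the 4 vertices {2, 4, 5, 6} are pairwise adjacent, and any tree decomposition puts a clique entirely inside one bag — forcing width ≥ 3. Hence tw(G) = 3 exactly.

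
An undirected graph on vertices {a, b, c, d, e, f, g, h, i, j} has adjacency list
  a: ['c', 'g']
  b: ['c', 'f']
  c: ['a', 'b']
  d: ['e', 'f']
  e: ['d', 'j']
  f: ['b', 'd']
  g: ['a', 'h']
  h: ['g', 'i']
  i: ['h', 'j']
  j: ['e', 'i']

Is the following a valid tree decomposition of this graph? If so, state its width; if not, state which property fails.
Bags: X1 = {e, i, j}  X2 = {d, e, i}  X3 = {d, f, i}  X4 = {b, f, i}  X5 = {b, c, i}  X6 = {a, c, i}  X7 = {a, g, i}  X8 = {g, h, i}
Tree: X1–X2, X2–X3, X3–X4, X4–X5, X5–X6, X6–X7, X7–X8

Yes; width 2.

Checking the three conditions: (i) the bags cover all of {a, b, c, d, e, f, g, h, i, j}; (ii) for each edge, some bag contains both endpoints; (iii) the bags containing any fixed vertex form a subtree. All hold, so the decomposition is valid with width 3 − 1 = 2.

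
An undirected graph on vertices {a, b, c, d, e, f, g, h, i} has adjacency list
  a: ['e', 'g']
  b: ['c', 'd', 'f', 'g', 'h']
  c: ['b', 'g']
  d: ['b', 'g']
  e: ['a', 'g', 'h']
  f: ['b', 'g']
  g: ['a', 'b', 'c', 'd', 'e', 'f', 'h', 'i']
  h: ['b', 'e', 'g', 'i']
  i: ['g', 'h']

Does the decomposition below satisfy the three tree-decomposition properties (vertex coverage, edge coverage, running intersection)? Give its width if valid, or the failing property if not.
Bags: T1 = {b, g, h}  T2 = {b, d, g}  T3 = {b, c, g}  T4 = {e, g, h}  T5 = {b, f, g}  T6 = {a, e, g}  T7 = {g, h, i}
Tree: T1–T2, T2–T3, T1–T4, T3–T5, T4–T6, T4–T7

Every vertex of G appears in some bag (union = {a, b, c, d, e, f, g, h, i}); every edge is covered by a bag; and for each vertex v the set of bags containing v is connected in the bag tree. The decomposition is therefore valid. The largest bag has 3 vertices, so the width is 2.

Yes; width 2.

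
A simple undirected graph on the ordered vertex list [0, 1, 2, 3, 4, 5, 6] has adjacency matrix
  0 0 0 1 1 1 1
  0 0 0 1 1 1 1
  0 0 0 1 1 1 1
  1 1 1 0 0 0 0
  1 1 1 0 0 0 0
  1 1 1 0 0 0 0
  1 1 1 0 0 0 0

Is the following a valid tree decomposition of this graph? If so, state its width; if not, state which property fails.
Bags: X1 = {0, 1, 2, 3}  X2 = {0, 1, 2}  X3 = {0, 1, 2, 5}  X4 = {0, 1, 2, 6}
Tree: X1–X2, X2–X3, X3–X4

A tree decomposition must satisfy three properties: every vertex lies in some bag; for every edge, both endpoints lie together in some bag; and for every vertex, the bags containing it form a connected subtree. Here vertex 4 appears in no bag, so the decomposition is invalid.

No — vertex 4 appears in no bag.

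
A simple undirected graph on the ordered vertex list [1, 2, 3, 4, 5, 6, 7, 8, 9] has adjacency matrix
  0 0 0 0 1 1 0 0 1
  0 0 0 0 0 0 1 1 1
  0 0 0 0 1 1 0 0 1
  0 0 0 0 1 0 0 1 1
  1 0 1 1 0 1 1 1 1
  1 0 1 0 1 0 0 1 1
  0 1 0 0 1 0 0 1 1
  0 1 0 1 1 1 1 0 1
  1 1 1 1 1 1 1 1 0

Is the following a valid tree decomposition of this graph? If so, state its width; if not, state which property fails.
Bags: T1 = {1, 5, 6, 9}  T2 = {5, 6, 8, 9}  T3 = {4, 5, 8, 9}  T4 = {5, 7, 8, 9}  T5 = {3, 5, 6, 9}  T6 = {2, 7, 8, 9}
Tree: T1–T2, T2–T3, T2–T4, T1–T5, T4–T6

Vertex coverage: the bags together contain {1, 2, 3, 4, 5, 6, 7, 8, 9}, the full vertex set. Edge coverage: each edge of G has both endpoints in at least one bag. Running intersection: for every vertex, the bags containing it form a connected subtree. All three properties hold, so this is a valid tree decomposition of width max|bag| − 1 = 3, and hence tw(G) ≤ 3.

Yes; width 3.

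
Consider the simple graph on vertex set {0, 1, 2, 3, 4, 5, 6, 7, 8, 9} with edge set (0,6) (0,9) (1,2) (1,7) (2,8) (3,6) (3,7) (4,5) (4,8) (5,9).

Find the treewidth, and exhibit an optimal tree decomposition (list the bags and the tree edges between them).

Each bag holds 3 vertices, so the decomposition has width 2, which upper-bounds the treewidth. For the lower bound, G contains the cycle 1–2–8–4–5–9–0–6–3–7–1, so G is not a forest; only forests have treewidth ≤ 1, hence tw(G) ≥ 2. Therefore the treewidth is 2.

Treewidth 2.
Bags: B1 = {1, 2, 8}  B2 = {1, 4, 8}  B3 = {1, 4, 5}  B4 = {1, 5, 9}  B5 = {0, 1, 9}  B6 = {0, 1, 6}  B7 = {1, 3, 6}  B8 = {1, 3, 7}
Tree: B1–B2, B2–B3, B3–B4, B4–B5, B5–B6, B6–B7, B7–B8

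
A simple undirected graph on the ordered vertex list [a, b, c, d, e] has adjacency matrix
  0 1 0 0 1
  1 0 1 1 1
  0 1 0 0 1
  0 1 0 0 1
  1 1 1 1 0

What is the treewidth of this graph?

2

A width-2 tree decomposition is:
Bags: B1 = {a, b, e}  B2 = {b, d, e}  B3 = {b, c, e}
Tree: B1–B2, B1–B3
Every bag has size at most 3, so the width is 3 − 1 = 2 and tw(G) ≤ 2. Conversely, {b, d, e} is a clique of size 3, and the vertices of any clique must share a bag in every tree decomposition; so some bag has ≥ 3 vertices and tw(G) ≥ 2. The upper and lower bounds meet at 2, so that is the treewidth.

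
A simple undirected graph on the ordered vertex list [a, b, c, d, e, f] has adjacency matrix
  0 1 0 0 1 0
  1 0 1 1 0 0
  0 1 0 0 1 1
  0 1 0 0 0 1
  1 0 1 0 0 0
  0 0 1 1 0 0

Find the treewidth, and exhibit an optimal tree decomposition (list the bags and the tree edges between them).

Treewidth 2.
Bags: B1 = {b, d, f}  B2 = {b, c, f}  B3 = {a, b, c}  B4 = {a, c, e}
Tree: B1–B2, B2–B3, B3–B4

Every bag has size at most 3, so the width is 3 − 1 = 2 and tw(G) ≤ 2. For the lower bound, G contains the cycle d–f–c–b–d, so G is not a forest; only forests have treewidth ≤ 1, hence tw(G) ≥ 2. The upper and lower bounds meet at 2, so that is the treewidth.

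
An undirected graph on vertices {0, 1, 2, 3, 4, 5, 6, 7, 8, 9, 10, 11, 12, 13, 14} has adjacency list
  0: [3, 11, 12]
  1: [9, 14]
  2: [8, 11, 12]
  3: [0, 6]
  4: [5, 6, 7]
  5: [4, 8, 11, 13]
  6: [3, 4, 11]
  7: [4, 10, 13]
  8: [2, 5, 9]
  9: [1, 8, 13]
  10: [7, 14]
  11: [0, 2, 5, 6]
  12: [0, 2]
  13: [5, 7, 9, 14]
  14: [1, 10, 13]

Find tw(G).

A width-3 tree decomposition is:
Bags: B1 = {0, 2, 3, 12}  B2 = {0, 2, 3, 11}  B3 = {2, 3, 6, 11}  B4 = {2, 6, 8, 11}  B5 = {5, 6, 8, 11}  B6 = {4, 5, 6, 8}  B7 = {4, 5, 8, 9}  B8 = {4, 5, 9, 13}  B9 = {4, 7, 9, 13}  B10 = {1, 7, 9, 13}  B11 = {1, 7, 13, 14}  B12 = {1, 7, 10, 14}
Tree: B1–B2, B2–B3, B3–B4, B4–B5, B5–B6, B6–B7, B7–B8, B8–B9, B9–B10, B10–B11, B11–B12
Each bag holds 4 vertices, so the decomposition has width 3, which upper-bounds the treewidth. For the lower bound: the 4 vertex sets {0,3,12}, {2}, {11}, {4,5,6,8} are disjoint, each induces a connected subgraph, and every pair is joined by at least one edge of G. Contracting each set to a single vertex therefore yields K_{4} as a minor, and since treewidth is minor-monotone, tw(G) ≥ tw(K_{4}) = 3. The upper and lower bounds meet at 3, so that is the treewidth.

3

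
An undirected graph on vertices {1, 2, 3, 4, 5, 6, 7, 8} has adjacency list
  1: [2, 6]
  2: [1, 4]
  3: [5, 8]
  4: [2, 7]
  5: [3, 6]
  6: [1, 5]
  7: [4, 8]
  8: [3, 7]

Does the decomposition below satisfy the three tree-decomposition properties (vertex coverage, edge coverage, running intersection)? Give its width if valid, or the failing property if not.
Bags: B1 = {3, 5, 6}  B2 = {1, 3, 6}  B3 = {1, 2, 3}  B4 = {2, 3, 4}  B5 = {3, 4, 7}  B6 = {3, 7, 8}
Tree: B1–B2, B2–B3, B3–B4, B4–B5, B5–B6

Checking the three conditions: (i) the bags cover all of {1, 2, 3, 4, 5, 6, 7, 8}; (ii) for each edge, some bag contains both endpoints; (iii) the bags containing any fixed vertex form a subtree. All hold, so the decomposition is valid with width 3 − 1 = 2.

Yes; width 2.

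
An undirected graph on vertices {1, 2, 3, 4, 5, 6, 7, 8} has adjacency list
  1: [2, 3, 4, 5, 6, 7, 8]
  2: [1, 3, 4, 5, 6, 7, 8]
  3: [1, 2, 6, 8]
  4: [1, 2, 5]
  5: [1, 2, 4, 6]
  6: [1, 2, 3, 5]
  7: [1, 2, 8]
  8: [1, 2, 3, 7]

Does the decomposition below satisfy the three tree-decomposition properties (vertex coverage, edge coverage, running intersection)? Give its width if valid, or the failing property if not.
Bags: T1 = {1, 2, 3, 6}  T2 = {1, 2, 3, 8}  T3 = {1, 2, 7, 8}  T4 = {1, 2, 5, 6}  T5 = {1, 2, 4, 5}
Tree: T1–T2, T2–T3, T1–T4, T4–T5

Yes; width 3.

Every vertex of G appears in some bag (union = {1, 2, 3, 4, 5, 6, 7, 8}); every edge is covered by a bag; and for each vertex v the set of bags containing v is connected in the bag tree. The decomposition is therefore valid. The largest bag has 4 vertices, so the width is 3.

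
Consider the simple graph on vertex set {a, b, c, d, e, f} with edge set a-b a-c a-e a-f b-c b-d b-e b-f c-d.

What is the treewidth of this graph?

2

A width-2 tree decomposition is:
Bags: B1 = {a, b, c}  B2 = {a, b, f}  B3 = {b, c, d}  B4 = {a, b, e}
Tree: B1–B2, B1–B3, B1–B4
Every bag has size at most 3, so the width is 3 − 1 = 2 and tw(G) ≤ 2. Conversely, {b, c, d} is a clique of size 3, and the vertices of any clique must share a bag in every tree decomposition; so some bag has ≥ 3 vertices and tw(G) ≥ 2. Hence tw(G) = 2 exactly.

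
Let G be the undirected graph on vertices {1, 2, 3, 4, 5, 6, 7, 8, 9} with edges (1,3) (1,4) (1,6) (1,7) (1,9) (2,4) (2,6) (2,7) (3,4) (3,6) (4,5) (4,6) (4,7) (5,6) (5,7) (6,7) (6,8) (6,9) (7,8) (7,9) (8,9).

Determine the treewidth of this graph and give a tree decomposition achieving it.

Treewidth 3.
One optimal decomposition is:
Bags: B1 = {1, 4, 6, 7}  B2 = {1, 6, 7, 9}  B3 = {1, 3, 4, 6}  B4 = {6, 7, 8, 9}  B5 = {4, 5, 6, 7}  B6 = {2, 4, 6, 7}
Tree: B1–B2, B1–B3, B2–B4, B1–B5, B5–B6

The largest bag has 4 vertices, giving width 3; this decomposition certifies tw(G) ≤ 3. For the lower bound, the 4 vertices {1, 3, 4, 6} are pairwise adjacent, and any tree decomposition puts a clique entirely inside one bag — forcing width ≥ 3. Combining the bounds, tw(G) = 3.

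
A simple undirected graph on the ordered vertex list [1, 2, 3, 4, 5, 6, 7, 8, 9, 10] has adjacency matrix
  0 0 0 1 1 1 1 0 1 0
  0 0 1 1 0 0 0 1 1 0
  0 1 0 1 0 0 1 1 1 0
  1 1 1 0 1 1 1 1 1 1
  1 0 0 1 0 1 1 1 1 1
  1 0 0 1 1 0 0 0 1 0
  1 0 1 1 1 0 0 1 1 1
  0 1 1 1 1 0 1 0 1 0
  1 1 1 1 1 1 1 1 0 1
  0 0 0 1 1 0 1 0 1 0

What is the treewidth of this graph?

4

A width-4 tree decomposition is:
Bags: B1 = {4, 5, 7, 9, 10}  B2 = {4, 5, 7, 8, 9}  B3 = {1, 4, 5, 7, 9}  B4 = {1, 4, 5, 6, 9}  B5 = {3, 4, 7, 8, 9}  B6 = {2, 3, 4, 8, 9}
Tree: B1–B2, B1–B3, B3–B4, B2–B5, B5–B6
Every bag has size at most 5, so the width is 5 − 1 = 4 and tw(G) ≤ 4. For the lower bound, the 5 vertices {2, 3, 4, 8, 9} are pairwise adjacent, and any tree decomposition puts a clique entirely inside one bag — forcing width ≥ 4. Hence tw(G) = 4 exactly.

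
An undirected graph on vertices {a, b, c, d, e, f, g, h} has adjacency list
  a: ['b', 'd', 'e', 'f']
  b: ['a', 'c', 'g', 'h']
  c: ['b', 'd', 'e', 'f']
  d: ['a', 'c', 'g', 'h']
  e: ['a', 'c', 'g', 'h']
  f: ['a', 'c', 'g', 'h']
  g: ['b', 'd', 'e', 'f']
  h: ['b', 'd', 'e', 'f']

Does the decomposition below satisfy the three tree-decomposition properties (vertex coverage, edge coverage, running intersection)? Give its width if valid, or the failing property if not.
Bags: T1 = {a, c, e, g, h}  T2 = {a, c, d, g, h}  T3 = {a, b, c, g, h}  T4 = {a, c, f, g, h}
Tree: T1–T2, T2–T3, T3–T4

Vertex coverage: the bags together contain {a, b, c, d, e, f, g, h}, the full vertex set. Edge coverage: each edge of G has both endpoints in at least one bag. Running intersection: for every vertex, the bags containing it form a connected subtree. All three properties hold, so this is a valid tree decomposition of width max|bag| − 1 = 4, and hence tw(G) ≤ 4.

Yes; width 4.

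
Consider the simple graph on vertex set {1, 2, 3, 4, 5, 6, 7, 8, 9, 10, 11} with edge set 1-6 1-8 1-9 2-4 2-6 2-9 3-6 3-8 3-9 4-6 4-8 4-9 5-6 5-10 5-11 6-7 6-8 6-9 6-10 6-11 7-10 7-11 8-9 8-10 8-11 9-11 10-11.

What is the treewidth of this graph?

A width-3 tree decomposition is:
Bags: B1 = {4, 6, 8, 9}  B2 = {1, 6, 8, 9}  B3 = {6, 8, 9, 11}  B4 = {3, 6, 8, 9}  B5 = {6, 8, 10, 11}  B6 = {6, 7, 10, 11}  B7 = {5, 6, 10, 11}  B8 = {2, 4, 6, 9}
Tree: B1–B2, B1–B3, B1–B4, B3–B5, B5–B6, B6–B7, B1–B8
Each bag holds 4 vertices, so the decomposition has width 3, which upper-bounds the treewidth. On the other hand G contains the 4-clique {3, 6, 8, 9}. A clique must lie in a single bag of any decomposition, so no decomposition can have width below 3. Combining the bounds, tw(G) = 3.

3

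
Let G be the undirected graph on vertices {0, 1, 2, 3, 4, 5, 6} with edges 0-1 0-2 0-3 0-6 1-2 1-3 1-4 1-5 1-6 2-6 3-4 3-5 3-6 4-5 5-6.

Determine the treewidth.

A width-3 tree decomposition is:
Bags: B1 = {1, 3, 4, 5}  B2 = {1, 3, 5, 6}  B3 = {0, 1, 3, 6}  B4 = {0, 1, 2, 6}
Tree: B1–B2, B2–B3, B3–B4
Each bag holds 4 vertices, so the decomposition has width 3, which upper-bounds the treewidth. Conversely, {0, 1, 2, 6} is a clique of size 4, and the vertices of any clique must share a bag in every tree decomposition; so some bag has ≥ 4 vertices and tw(G) ≥ 3. Therefore the treewidth is 3.

3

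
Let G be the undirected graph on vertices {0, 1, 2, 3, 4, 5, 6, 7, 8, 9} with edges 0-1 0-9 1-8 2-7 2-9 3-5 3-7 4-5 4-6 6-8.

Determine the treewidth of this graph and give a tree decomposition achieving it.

The largest bag has 3 vertices, giving width 2; this decomposition certifies tw(G) ≤ 2. Since 5–4–6–8–1–0–9–2–7–3–5 is a cycle in G, G is not acyclic. Forests are exactly the graphs of treewidth ≤ 1, so tw(G) ≥ 2. The upper and lower bounds meet at 2, so that is the treewidth.

Treewidth 2.
Bags: B1 = {4, 5, 6}  B2 = {5, 6, 8}  B3 = {1, 5, 8}  B4 = {0, 1, 5}  B5 = {0, 5, 9}  B6 = {2, 5, 9}  B7 = {2, 5, 7}  B8 = {3, 5, 7}
Tree: B1–B2, B2–B3, B3–B4, B4–B5, B5–B6, B6–B7, B7–B8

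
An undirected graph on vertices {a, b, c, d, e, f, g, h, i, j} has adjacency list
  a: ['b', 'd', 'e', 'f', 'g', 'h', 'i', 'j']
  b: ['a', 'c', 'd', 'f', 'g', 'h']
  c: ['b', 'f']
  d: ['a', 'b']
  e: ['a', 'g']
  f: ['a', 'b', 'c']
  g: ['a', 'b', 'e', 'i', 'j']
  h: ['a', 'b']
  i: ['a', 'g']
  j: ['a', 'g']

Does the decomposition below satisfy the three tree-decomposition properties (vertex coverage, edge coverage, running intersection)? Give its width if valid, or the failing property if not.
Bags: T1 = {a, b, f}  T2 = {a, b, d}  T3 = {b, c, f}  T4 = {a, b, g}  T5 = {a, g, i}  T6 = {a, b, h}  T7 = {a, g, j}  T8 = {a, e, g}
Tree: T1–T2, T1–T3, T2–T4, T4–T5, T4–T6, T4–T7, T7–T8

Yes; width 2.

Checking the three conditions: (i) the bags cover all of {a, b, c, d, e, f, g, h, i, j}; (ii) for each edge, some bag contains both endpoints; (iii) the bags containing any fixed vertex form a subtree. All hold, so the decomposition is valid with width 3 − 1 = 2.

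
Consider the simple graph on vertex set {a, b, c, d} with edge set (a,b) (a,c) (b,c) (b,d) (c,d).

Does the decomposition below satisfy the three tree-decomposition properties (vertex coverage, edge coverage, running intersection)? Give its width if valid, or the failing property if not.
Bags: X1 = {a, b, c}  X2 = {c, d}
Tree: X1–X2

A tree decomposition must satisfy three properties: every vertex lies in some bag; for every edge, both endpoints lie together in some bag; and for every vertex, the bags containing it form a connected subtree. Here edge (b,d) lies in no bag, so the decomposition is invalid.

No — edge (b,d) lies in no bag.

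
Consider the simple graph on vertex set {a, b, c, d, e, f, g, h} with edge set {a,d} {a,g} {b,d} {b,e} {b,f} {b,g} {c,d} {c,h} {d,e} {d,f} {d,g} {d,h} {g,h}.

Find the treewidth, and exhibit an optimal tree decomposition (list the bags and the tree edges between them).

Treewidth 2.
Bags: B1 = {b, d, f}  B2 = {b, d, g}  B3 = {b, d, e}  B4 = {a, d, g}  B5 = {d, g, h}  B6 = {c, d, h}
Tree: B1–B2, B2–B3, B2–B4, B4–B5, B5–B6

The largest bag has 3 vertices, giving width 2; this decomposition certifies tw(G) ≤ 2. For the lower bound, the 3 vertices {d, g, h} are pairwise adjacent, and any tree decomposition puts a clique entirely inside one bag — forcing width ≥ 2. The upper and lower bounds meet at 2, so that is the treewidth.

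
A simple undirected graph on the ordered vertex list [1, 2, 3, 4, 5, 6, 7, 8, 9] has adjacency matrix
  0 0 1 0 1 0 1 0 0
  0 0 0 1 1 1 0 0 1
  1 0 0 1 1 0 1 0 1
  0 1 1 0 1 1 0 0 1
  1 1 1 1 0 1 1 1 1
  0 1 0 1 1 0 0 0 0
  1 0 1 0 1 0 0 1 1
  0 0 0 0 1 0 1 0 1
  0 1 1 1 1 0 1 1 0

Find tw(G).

A width-3 tree decomposition is:
Bags: B1 = {2, 4, 5, 9}  B2 = {3, 4, 5, 9}  B3 = {3, 5, 7, 9}  B4 = {5, 7, 8, 9}  B5 = {1, 3, 5, 7}  B6 = {2, 4, 5, 6}
Tree: B1–B2, B2–B3, B3–B4, B3–B5, B1–B6
The largest bag has 4 vertices, giving width 3; this decomposition certifies tw(G) ≤ 3. On the other hand G contains the 4-clique {1, 3, 5, 7}. A clique must lie in a single bag of any decomposition, so no decomposition can have width below 3. Therefore the treewidth is 3.

3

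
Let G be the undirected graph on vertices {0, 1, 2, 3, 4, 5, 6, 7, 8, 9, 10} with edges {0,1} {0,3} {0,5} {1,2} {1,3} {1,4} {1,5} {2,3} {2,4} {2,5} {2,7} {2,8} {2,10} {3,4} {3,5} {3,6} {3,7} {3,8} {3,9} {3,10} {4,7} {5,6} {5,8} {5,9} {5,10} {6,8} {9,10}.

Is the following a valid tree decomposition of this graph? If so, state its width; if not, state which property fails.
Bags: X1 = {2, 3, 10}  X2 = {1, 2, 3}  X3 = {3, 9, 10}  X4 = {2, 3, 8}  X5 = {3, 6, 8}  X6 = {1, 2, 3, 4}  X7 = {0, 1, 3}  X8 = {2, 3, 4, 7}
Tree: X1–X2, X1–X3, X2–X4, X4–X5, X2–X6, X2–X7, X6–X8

No — vertex 5 appears in no bag.

A tree decomposition must satisfy three properties: every vertex lies in some bag; for every edge, both endpoints lie together in some bag; and for every vertex, the bags containing it form a connected subtree. Here vertex 5 appears in no bag, so the decomposition is invalid.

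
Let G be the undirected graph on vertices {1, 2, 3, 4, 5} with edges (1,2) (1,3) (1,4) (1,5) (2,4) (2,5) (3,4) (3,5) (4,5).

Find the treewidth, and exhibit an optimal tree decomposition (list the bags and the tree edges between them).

Treewidth 3.
One such decomposition:
Bags: B1 = {1, 3, 4, 5}  B2 = {1, 2, 4, 5}
Tree: B1–B2

Every bag has size at most 4, so the width is 4 − 1 = 3 and tw(G) ≤ 3. For the lower bound, the 4 vertices {1, 2, 4, 5} are pairwise adjacent, and any tree decomposition puts a clique entirely inside one bag — forcing width ≥ 3. The upper and lower bounds meet at 3, so that is the treewidth.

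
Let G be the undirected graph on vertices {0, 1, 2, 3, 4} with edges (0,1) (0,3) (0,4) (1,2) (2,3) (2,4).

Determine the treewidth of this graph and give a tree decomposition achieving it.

The largest bag has 3 vertices, giving width 2; this decomposition certifies tw(G) ≤ 2. The edges 2–3–0–1–2 form a cycle, so G is not a tree and its treewidth is at least 2. The upper and lower bounds meet at 2, so that is the treewidth.

Treewidth 2.
One optimal decomposition is:
Bags: B1 = {0, 2, 3}  B2 = {0, 1, 2}  B3 = {0, 2, 4}
Tree: B1–B2, B2–B3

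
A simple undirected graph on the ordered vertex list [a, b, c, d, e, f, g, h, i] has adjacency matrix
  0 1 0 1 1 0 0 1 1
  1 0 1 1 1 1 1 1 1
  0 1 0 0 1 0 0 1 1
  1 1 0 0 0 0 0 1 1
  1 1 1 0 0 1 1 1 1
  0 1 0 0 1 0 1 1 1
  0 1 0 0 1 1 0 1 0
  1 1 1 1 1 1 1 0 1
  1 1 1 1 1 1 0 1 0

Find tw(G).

A width-4 tree decomposition is:
Bags: B1 = {b, e, f, h, i}  B2 = {b, e, f, g, h}  B3 = {b, c, e, h, i}  B4 = {a, b, e, h, i}  B5 = {a, b, d, h, i}
Tree: B1–B2, B1–B3, B3–B4, B4–B5
The largest bag has 5 vertices, giving width 4; this decomposition certifies tw(G) ≤ 4. For the lower bound, the 5 vertices {b, e, f, g, h} are pairwise adjacent, and any tree decomposition puts a clique entirely inside one bag — forcing width ≥ 4. Combining the bounds, tw(G) = 4.

4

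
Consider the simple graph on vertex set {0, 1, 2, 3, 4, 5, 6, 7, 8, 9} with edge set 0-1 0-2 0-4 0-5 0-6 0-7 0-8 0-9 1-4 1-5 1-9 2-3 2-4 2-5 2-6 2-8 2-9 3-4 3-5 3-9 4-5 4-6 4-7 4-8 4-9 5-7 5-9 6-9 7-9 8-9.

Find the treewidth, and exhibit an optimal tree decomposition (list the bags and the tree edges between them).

Every bag has size at most 5, so the width is 5 − 1 = 4 and tw(G) ≤ 4. For the lower bound, the 5 vertices {0, 1, 4, 5, 9} are pairwise adjacent, and any tree decomposition puts a clique entirely inside one bag — forcing width ≥ 4. Therefore the treewidth is 4.

Treewidth 4.
One such decomposition:
Bags: B1 = {0, 4, 5, 7, 9}  B2 = {0, 1, 4, 5, 9}  B3 = {0, 2, 4, 5, 9}  B4 = {0, 2, 4, 8, 9}  B5 = {0, 2, 4, 6, 9}  B6 = {2, 3, 4, 5, 9}
Tree: B1–B2, B1–B3, B3–B4, B4–B5, B3–B6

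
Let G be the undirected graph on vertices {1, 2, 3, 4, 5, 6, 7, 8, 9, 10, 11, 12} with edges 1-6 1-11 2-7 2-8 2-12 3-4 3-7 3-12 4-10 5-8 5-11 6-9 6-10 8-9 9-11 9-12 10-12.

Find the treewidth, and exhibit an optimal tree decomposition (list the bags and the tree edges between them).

Every bag has size at most 4, so the width is 4 − 1 = 3 and tw(G) ≤ 3. For the lower bound: the 4 vertex sets {1,5,11}, {8}, {9}, {2,6,10,12} are disjoint, each induces a connected subgraph, and every pair is joined by at least one edge of G. Contracting each set to a single vertex therefore yields K_{4} as a minor, and since treewidth is minor-monotone, tw(G) ≥ tw(K_{4}) = 3. The upper and lower bounds meet at 3, so that is the treewidth.

Treewidth 3.
Bags: B1 = {1, 5, 8, 11}  B2 = {1, 8, 9, 11}  B3 = {1, 6, 8, 9}  B4 = {2, 6, 8, 9}  B5 = {2, 6, 9, 12}  B6 = {2, 6, 10, 12}  B7 = {2, 7, 10, 12}  B8 = {3, 7, 10, 12}  B9 = {3, 4, 7, 10}
Tree: B1–B2, B2–B3, B3–B4, B4–B5, B5–B6, B6–B7, B7–B8, B8–B9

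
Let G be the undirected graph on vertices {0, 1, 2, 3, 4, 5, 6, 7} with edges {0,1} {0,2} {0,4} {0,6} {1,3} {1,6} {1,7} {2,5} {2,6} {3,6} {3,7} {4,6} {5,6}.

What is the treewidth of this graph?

2

A width-2 tree decomposition is:
Bags: B1 = {1, 3, 7}  B2 = {1, 3, 6}  B3 = {0, 1, 6}  B4 = {0, 4, 6}  B5 = {0, 2, 6}  B6 = {2, 5, 6}
Tree: B1–B2, B2–B3, B3–B4, B4–B5, B5–B6
The largest bag has 3 vertices, giving width 2; this decomposition certifies tw(G) ≤ 2. For the lower bound, the 3 vertices {0, 1, 6} are pairwise adjacent, and any tree decomposition puts a clique entirely inside one bag — forcing width ≥ 2. Combining the bounds, tw(G) = 2.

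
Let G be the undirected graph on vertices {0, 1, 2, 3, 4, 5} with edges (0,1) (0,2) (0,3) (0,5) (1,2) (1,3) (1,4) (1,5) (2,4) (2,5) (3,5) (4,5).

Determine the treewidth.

A width-3 tree decomposition is:
Bags: B1 = {0, 1, 2, 5}  B2 = {1, 2, 4, 5}  B3 = {0, 1, 3, 5}
Tree: B1–B2, B1–B3
Every bag has size at most 4, so the width is 4 − 1 = 3 and tw(G) ≤ 3. Conversely, {0, 1, 2, 5} is a clique of size 4, and the vertices of any clique must share a bag in every tree decomposition; so some bag has ≥ 4 vertices and tw(G) ≥ 3. Therefore the treewidth is 3.

3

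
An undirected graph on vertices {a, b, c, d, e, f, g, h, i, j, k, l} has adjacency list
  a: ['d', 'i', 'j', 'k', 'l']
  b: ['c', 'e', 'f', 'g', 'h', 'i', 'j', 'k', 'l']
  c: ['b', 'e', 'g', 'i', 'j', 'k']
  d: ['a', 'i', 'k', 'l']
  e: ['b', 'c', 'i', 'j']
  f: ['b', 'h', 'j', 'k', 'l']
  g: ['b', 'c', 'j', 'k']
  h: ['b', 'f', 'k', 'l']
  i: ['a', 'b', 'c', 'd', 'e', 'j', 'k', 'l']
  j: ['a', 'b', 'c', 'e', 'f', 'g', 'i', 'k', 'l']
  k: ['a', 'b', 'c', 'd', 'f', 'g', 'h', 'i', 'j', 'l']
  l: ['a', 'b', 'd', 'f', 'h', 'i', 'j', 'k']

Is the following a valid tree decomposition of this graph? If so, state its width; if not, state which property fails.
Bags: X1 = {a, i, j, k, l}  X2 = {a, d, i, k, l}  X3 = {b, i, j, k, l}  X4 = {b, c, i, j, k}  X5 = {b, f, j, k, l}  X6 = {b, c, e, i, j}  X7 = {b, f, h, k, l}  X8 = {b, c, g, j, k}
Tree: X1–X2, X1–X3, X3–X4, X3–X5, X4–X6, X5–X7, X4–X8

Vertex coverage: the bags together contain {a, b, c, d, e, f, g, h, i, j, k, l}, the full vertex set. Edge coverage: each edge of G has both endpoints in at least one bag. Running intersection: for every vertex, the bags containing it form a connected subtree. All three properties hold, so this is a valid tree decomposition of width max|bag| − 1 = 4, and hence tw(G) ≤ 4.

Yes; width 4.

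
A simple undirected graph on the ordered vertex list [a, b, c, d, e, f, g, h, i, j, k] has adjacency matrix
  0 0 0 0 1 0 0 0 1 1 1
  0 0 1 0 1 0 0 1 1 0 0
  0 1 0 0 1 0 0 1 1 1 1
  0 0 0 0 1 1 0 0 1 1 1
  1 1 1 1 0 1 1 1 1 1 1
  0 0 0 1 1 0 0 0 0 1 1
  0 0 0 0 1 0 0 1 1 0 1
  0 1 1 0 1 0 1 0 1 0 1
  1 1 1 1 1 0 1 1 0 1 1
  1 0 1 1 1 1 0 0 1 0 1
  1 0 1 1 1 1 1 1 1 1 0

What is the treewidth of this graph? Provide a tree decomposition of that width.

Treewidth 4.
Bags: B1 = {c, e, i, j, k}  B2 = {c, e, h, i, k}  B3 = {a, e, i, j, k}  B4 = {b, c, e, h, i}  B5 = {d, e, i, j, k}  B6 = {e, g, h, i, k}  B7 = {d, e, f, j, k}
Tree: B1–B2, B1–B3, B2–B4, B1–B5, B2–B6, B5–B7

Every bag has size at most 5, so the width is 5 − 1 = 4 and tw(G) ≤ 4. For the lower bound, the 5 vertices {d, e, f, j, k} are pairwise adjacent, and any tree decomposition puts a clique entirely inside one bag — forcing width ≥ 4. Combining the bounds, tw(G) = 4.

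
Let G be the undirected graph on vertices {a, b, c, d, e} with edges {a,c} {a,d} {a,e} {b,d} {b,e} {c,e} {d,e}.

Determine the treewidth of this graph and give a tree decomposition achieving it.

Every bag has size at most 3, so the width is 3 − 1 = 2 and tw(G) ≤ 2. Conversely, {a, d, e} is a clique of size 3, and the vertices of any clique must share a bag in every tree decomposition; so some bag has ≥ 3 vertices and tw(G) ≥ 2. The upper and lower bounds meet at 2, so that is the treewidth.

Treewidth 2.
Bags: B1 = {a, d, e}  B2 = {a, c, e}  B3 = {b, d, e}
Tree: B1–B2, B1–B3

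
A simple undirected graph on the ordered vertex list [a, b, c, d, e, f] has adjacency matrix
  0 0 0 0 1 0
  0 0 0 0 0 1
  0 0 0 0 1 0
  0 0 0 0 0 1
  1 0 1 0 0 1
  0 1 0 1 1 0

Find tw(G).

A width-1 tree decomposition is:
Bags: B1 = {b, f}  B2 = {d, f}  B3 = {e, f}  B4 = {c, e}  B5 = {a, e}
Tree: B1–B2, B1–B3, B3–B4, B3–B5
The largest bag has 2 vertices, giving width 1; this decomposition certifies tw(G) ≤ 1. Any graph with an edge has treewidth ≥ 1, and G has the edge b–f. Hence tw(G) = 1 exactly.

1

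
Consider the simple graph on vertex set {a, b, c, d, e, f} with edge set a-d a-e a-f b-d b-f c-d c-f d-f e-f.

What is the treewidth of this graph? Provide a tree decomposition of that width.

Treewidth 2.
One such decomposition:
Bags: B1 = {a, d, f}  B2 = {a, e, f}  B3 = {b, d, f}  B4 = {c, d, f}
Tree: B1–B2, B1–B3, B1–B4

The largest bag has 3 vertices, giving width 2; this decomposition certifies tw(G) ≤ 2. Conversely, {c, d, f} is a clique of size 3, and the vertices of any clique must share a bag in every tree decomposition; so some bag has ≥ 3 vertices and tw(G) ≥ 2. The upper and lower bounds meet at 2, so that is the treewidth.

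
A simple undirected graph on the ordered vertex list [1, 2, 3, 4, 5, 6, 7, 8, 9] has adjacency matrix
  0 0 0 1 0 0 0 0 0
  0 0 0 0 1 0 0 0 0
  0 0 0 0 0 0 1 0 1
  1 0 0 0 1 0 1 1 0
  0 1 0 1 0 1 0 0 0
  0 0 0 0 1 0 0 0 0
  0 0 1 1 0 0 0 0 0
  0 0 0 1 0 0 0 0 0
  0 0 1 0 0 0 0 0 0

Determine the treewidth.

A width-1 tree decomposition is:
Bags: B1 = {4, 7}  B2 = {4, 8}  B3 = {4, 5}  B4 = {1, 4}  B5 = {3, 7}  B6 = {3, 9}  B7 = {5, 6}  B8 = {2, 5}
Tree: B1–B2, B2–B3, B2–B4, B1–B5, B5–B6, B3–B7, B7–B8
The largest bag has 2 vertices, giving width 1; this decomposition certifies tw(G) ≤ 1. Since G has at least one edge (e.g. 7–4), it is not an edgeless graph, so tw(G) ≥ 1. The upper and lower bounds meet at 1, so that is the treewidth.

1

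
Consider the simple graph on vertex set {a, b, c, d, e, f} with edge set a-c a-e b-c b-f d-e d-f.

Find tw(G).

A width-2 tree decomposition is:
Bags: B1 = {a, d, e}  B2 = {a, d, f}  B3 = {a, b, f}  B4 = {a, b, c}
Tree: B1–B2, B2–B3, B3–B4
The largest bag has 3 vertices, giving width 2; this decomposition certifies tw(G) ≤ 2. For the lower bound, G contains the cycle a–e–d–f–b–c–a, so G is not a forest; only forests have treewidth ≤ 1, hence tw(G) ≥ 2. Combining the bounds, tw(G) = 2.

2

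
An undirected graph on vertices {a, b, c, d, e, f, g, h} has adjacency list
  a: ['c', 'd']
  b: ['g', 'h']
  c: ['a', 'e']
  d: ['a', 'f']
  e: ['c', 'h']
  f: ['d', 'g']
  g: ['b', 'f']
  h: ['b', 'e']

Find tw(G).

A width-2 tree decomposition is:
Bags: B1 = {a, d, f}  B2 = {a, f, g}  B3 = {a, b, g}  B4 = {a, b, h}  B5 = {a, e, h}  B6 = {a, c, e}
Tree: B1–B2, B2–B3, B3–B4, B4–B5, B5–B6
Each bag holds 3 vertices, so the decomposition has width 2, which upper-bounds the treewidth. Since a–d–f–g–b–h–e–c–a is a cycle in G, G is not acyclic. Forests are exactly the graphs of treewidth ≤ 1, so tw(G) ≥ 2. Combining the bounds, tw(G) = 2.

2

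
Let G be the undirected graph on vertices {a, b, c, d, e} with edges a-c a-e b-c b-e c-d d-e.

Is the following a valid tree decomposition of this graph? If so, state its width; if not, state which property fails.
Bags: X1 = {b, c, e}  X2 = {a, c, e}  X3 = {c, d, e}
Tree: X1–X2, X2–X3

Checking the three conditions: (i) the bags cover all of {a, b, c, d, e}; (ii) for each edge, some bag contains both endpoints; (iii) the bags containing any fixed vertex form a subtree. All hold, so the decomposition is valid with width 3 − 1 = 2.

Yes; width 2.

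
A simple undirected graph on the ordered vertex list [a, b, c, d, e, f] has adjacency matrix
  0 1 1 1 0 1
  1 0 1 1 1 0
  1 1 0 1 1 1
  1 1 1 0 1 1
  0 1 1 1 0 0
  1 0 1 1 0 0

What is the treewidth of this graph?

A width-3 tree decomposition is:
Bags: B1 = {b, c, d, e}  B2 = {a, b, c, d}  B3 = {a, c, d, f}
Tree: B1–B2, B2–B3
The largest bag has 4 vertices, giving width 3; this decomposition certifies tw(G) ≤ 3. On the other hand G contains the 4-clique {b, c, d, e}. A clique must lie in a single bag of any decomposition, so no decomposition can have width below 3. The upper and lower bounds meet at 3, so that is the treewidth.

3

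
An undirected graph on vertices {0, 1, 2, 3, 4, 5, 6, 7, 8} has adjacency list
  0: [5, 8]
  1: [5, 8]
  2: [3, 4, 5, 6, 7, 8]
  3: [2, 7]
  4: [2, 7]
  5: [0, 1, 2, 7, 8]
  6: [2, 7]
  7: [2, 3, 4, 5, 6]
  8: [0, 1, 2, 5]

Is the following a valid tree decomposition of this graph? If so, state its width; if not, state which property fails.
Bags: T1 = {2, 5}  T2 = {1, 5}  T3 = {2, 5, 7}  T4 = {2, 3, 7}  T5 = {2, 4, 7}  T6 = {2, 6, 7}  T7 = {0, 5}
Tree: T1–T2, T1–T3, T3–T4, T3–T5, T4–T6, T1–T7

No — vertex 8 appears in no bag.

A tree decomposition must satisfy three properties: every vertex lies in some bag; for every edge, both endpoints lie together in some bag; and for every vertex, the bags containing it form a connected subtree. Here vertex 8 appears in no bag, so the decomposition is invalid.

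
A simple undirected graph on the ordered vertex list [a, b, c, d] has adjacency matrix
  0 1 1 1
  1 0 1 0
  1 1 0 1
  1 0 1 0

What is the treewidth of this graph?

A width-2 tree decomposition is:
Bags: B1 = {a, b, c}  B2 = {a, c, d}
Tree: B1–B2
Every bag has size at most 3, so the width is 3 − 1 = 2 and tw(G) ≤ 2. On the other hand G contains the 3-clique {a, c, d}. A clique must lie in a single bag of any decomposition, so no decomposition can have width below 2. Therefore the treewidth is 2.

2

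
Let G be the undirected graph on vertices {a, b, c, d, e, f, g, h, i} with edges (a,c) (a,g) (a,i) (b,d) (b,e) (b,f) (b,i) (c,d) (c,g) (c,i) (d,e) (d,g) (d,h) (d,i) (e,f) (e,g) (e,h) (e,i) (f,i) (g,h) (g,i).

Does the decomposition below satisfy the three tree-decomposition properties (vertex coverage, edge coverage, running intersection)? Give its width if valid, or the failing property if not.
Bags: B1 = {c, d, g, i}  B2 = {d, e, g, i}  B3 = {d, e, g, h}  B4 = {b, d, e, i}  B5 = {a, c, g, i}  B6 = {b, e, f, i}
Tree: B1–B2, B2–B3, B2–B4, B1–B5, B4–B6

Yes; width 3.

Every vertex of G appears in some bag (union = {a, b, c, d, e, f, g, h, i}); every edge is covered by a bag; and for each vertex v the set of bags containing v is connected in the bag tree. The decomposition is therefore valid. The largest bag has 4 vertices, so the width is 3.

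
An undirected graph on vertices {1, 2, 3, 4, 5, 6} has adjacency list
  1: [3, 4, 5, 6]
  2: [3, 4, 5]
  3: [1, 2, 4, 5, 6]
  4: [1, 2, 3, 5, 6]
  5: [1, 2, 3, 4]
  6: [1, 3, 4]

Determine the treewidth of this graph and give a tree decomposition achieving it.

Each bag holds 4 vertices, so the decomposition has width 3, which upper-bounds the treewidth. On the other hand G contains the 4-clique {1, 3, 4, 5}. A clique must lie in a single bag of any decomposition, so no decomposition can have width below 3. Therefore the treewidth is 3.

Treewidth 3.
Bags: B1 = {1, 3, 4, 5}  B2 = {2, 3, 4, 5}  B3 = {1, 3, 4, 6}
Tree: B1–B2, B1–B3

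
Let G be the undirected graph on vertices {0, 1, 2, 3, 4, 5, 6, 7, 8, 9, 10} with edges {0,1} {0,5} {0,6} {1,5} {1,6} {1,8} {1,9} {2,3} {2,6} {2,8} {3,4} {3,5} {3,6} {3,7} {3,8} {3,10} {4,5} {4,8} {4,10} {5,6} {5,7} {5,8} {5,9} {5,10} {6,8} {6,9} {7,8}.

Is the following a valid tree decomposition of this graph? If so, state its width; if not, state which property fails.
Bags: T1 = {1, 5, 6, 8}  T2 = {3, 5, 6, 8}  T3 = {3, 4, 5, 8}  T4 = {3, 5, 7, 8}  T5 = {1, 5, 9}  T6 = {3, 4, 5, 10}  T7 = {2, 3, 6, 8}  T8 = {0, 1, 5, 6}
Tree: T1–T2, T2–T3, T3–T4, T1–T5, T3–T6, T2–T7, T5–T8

No — edge (6,9) lies in no bag.

A tree decomposition must satisfy three properties: every vertex lies in some bag; for every edge, both endpoints lie together in some bag; and for every vertex, the bags containing it form a connected subtree. Here edge (6,9) lies in no bag, so the decomposition is invalid.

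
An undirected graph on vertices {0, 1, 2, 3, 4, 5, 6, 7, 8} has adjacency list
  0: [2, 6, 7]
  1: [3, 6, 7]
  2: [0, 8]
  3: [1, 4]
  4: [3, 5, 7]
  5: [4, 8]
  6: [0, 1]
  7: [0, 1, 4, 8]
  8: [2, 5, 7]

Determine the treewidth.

3

A width-3 tree decomposition is:
Bags: B1 = {1, 3, 4, 5}  B2 = {1, 4, 5, 7}  B3 = {1, 5, 7, 8}  B4 = {1, 6, 7, 8}  B5 = {0, 6, 7, 8}  B6 = {0, 2, 6, 8}
Tree: B1–B2, B2–B3, B3–B4, B4–B5, B5–B6
Every bag has size at most 4, so the width is 4 − 1 = 3 and tw(G) ≤ 3. For the lower bound: the 4 vertex sets {3,4,5}, {1}, {7}, {0,2,6,8} are disjoint, each induces a connected subgraph, and every pair is joined by at least one edge of G. Contracting each set to a single vertex therefore yields K_{4} as a minor, and since treewidth is minor-monotone, tw(G) ≥ tw(K_{4}) = 3. Therefore the treewidth is 3.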